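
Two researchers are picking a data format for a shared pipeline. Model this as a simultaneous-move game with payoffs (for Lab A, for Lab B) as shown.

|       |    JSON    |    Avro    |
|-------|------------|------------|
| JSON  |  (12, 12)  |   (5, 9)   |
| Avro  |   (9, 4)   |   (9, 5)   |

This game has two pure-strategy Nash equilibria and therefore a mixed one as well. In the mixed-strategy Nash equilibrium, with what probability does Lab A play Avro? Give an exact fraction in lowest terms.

Lab A's mix p on JSON must make Lab B indifferent between JSON and Avro.
Lab B's payoff from JSON: 12p + 4(1−p). From Avro: 9p + 5(1−p).
Set equal: 3p = 1(1−p) → p = 1/4.
Probability on Avro is 1 − 1/4 = 3/4.

3/4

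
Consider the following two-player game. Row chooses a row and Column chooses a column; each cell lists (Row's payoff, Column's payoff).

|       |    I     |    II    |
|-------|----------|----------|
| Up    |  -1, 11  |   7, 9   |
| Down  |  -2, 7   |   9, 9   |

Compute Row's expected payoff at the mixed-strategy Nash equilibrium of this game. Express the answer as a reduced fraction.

Column mixes with probability q on I, chosen so Row is indifferent: (-1)q + 7(1−q) = (-2)q + 9(1−q) gives q = 2/3.
Row's expected payoff (from either row, since indifferent) is (-1)·2/3 + 7·1/3 = 5/3.

5/3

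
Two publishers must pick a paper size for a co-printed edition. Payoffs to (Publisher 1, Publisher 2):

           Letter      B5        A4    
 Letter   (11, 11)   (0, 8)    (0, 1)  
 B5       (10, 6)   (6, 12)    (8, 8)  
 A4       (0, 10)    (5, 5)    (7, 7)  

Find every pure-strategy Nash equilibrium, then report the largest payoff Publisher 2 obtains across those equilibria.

12

Both Letter is a pure NE (Publisher 1: 11 ≥ 10; Publisher 2: 11 ≥ 8). Publisher 2 gets 11.
Both B5 is a pure NE (Publisher 1: 6 ≥ 5; Publisher 2: 12 ≥ 8). Publisher 2 gets 12.
Every other cell has a profitable deviation for at least one player. Highest of {11, 12} is 12.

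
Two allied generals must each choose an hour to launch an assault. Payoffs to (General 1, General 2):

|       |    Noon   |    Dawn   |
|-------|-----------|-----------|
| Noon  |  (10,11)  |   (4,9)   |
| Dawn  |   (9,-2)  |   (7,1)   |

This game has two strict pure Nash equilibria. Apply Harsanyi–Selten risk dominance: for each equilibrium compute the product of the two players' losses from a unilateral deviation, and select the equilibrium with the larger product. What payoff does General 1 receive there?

7

At both Noon: General 1 loses 10 − 9 = 1 by deviating; General 2 loses 11 − 9 = 2. Product = 1·2 = 2.
At both Dawn: General 1 loses 7 − 4 = 3 by deviating; General 2 loses 1 − (-2) = 3. Product = 3·3 = 9.
9 > 2, so both Dawn is risk-dominant. General 1's payoff there is 7.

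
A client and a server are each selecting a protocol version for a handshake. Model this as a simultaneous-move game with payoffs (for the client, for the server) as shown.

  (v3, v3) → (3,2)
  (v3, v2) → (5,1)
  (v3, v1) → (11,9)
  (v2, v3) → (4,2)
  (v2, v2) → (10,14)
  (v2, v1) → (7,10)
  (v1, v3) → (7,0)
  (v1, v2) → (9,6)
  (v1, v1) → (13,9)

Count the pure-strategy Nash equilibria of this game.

Both v2: the client gets 10 (best alternative 9); the server gets 14 (best alternative 10). Neither deviates — NE.
Both v1: the client gets 13 (best alternative 11); the server gets 9 (best alternative 6). Neither deviates — NE.
Both v3 is not a NE: the client would switch to v1 (7 > 3).
No other cell survives both best-response checks, so there are 2 pure NE.

2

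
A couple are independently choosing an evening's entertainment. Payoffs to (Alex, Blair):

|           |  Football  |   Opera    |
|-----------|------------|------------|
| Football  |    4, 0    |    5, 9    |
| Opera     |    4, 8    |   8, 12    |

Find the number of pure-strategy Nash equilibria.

1

Both Opera: Alex gets 8 (best alternative 5); Blair gets 12 (best alternative 8). Neither deviates — NE.
Both Football is not a NE: Blair would switch to Opera (9 > 0).
No other cell survives both best-response checks, so there is 1 pure NE.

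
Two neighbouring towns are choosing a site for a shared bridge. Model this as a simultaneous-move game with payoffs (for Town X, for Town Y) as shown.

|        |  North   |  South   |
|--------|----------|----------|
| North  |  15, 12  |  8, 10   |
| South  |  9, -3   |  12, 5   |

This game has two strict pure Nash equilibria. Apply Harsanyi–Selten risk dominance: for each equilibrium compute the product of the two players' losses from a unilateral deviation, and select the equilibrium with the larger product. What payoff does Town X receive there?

At both North: Town X loses 15 − 9 = 6 by deviating; Town Y loses 12 − 10 = 2. Product = 6·2 = 12.
At both South: Town X loses 12 − 8 = 4 by deviating; Town Y loses 5 − (-3) = 8. Product = 4·8 = 32.
32 > 12, so both South is risk-dominant. Town X's payoff there is 12.

12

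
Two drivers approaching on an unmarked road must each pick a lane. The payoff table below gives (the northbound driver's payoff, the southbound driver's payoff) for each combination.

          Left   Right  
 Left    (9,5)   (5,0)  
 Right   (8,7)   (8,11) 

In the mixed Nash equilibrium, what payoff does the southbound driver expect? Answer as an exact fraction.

55/9

The northbound driver mixes with probability p on Left, chosen so the southbound driver is indifferent: 5p + 7(1−p) = 0p + 11(1−p) gives p = 4/9.
The southbound driver's expected payoff is 5·4/9 + 7·5/9 = 55/9.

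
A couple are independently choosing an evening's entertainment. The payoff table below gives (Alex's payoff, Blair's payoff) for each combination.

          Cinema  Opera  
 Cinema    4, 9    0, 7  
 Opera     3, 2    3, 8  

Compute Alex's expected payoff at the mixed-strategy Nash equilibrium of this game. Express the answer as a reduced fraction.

Blair mixes with probability q on Cinema, chosen so Alex is indifferent: 4q + 0(1−q) = 3q + 3(1−q) gives q = 3/4.
Alex's expected payoff (from either row, since indifferent) is 4·3/4 + 0·1/4 = 3.

3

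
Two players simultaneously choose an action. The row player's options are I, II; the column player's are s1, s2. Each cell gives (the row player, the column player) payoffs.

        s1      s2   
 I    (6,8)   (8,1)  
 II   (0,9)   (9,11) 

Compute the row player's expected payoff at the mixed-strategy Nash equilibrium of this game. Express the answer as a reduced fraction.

54/7

The column player mixes with probability q on s1, chosen so the row player is indifferent: 6q + 8(1−q) = 0q + 9(1−q) gives q = 1/7.
The row player's expected payoff (from either row, since indifferent) is 6·1/7 + 8·6/7 = 54/7.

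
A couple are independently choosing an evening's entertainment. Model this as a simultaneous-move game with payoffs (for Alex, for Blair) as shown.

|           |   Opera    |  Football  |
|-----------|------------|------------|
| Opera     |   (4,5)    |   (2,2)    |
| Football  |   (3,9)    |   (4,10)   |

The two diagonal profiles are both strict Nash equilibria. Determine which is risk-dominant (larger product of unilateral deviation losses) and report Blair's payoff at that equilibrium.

At both Opera: Alex loses 4 − 3 = 1 by deviating; Blair loses 5 − 2 = 3. Product = 1·3 = 3.
At both Football: Alex loses 4 − 2 = 2 by deviating; Blair loses 10 − 9 = 1. Product = 2·1 = 2.
3 > 2, so both Opera is risk-dominant. Blair's payoff there is 5.

5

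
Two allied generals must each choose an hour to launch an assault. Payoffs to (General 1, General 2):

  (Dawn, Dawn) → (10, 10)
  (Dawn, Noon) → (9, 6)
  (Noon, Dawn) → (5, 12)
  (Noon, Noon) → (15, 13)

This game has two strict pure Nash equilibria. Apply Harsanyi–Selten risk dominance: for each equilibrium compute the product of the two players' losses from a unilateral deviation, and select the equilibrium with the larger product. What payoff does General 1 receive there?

At both Dawn: General 1 loses 10 − 5 = 5 by deviating; General 2 loses 10 − 6 = 4. Product = 5·4 = 20.
At both Noon: General 1 loses 15 − 9 = 6 by deviating; General 2 loses 13 − 12 = 1. Product = 6·1 = 6.
20 > 6, so both Dawn is risk-dominant. General 1's payoff there is 10.

10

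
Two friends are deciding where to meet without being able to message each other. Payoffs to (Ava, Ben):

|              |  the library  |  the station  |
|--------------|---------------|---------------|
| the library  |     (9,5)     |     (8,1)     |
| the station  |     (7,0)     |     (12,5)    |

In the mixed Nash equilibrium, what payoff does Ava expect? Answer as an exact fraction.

Ben mixes with probability q on the library, chosen so Ava is indifferent: 9q + 8(1−q) = 7q + 12(1−q) gives q = 2/3.
Ava's expected payoff (from either row, since indifferent) is 9·2/3 + 8·1/3 = 26/3.

26/3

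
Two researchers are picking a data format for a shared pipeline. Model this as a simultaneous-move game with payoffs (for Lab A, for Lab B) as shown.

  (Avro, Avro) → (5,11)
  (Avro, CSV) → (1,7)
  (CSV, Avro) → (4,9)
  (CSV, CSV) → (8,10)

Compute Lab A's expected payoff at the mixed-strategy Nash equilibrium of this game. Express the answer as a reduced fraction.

Lab B mixes with probability q on Avro, chosen so Lab A is indifferent: 5q + 1(1−q) = 4q + 8(1−q) gives q = 7/8.
Lab A's expected payoff (from either row, since indifferent) is 5·7/8 + 1·1/8 = 9/2.

9/2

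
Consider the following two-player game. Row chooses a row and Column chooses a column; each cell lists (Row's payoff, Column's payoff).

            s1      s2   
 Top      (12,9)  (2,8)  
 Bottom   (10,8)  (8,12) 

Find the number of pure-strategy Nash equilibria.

2

(Top, s1): Row gets 12 (best alternative 10); Column gets 9 (best alternative 8). Neither deviates — NE.
(Bottom, s2): Row gets 8 (best alternative 2); Column gets 12 (best alternative 8). Neither deviates — NE.
(Bottom, s1) is not a NE: Row would switch to Top (12 > 10).
No other cell survives both best-response checks, so there are 2 pure NE.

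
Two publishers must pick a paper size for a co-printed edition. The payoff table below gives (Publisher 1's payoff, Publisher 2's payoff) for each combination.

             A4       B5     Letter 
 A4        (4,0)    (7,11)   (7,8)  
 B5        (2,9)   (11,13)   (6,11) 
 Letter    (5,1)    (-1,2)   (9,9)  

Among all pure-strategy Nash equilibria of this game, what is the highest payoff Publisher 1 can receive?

Both B5 is a pure NE (Publisher 1: 11 ≥ 7; Publisher 2: 13 ≥ 11). Publisher 1 gets 11.
Both Letter is a pure NE (Publisher 1: 9 ≥ 7; Publisher 2: 9 ≥ 2). Publisher 1 gets 9.
Every other cell has a profitable deviation for at least one player. Highest of {11, 9} is 11.

11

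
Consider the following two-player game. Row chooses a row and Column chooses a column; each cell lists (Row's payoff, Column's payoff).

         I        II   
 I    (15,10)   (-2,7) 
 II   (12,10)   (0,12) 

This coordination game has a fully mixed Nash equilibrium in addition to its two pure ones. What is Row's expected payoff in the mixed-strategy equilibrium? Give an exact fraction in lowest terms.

Column mixes with probability q on I, chosen so Row is indifferent: 15q + (-2)(1−q) = 12q + 0(1−q) gives q = 2/5.
Row's expected payoff (from either row, since indifferent) is 15·2/5 + (-2)·3/5 = 24/5.

24/5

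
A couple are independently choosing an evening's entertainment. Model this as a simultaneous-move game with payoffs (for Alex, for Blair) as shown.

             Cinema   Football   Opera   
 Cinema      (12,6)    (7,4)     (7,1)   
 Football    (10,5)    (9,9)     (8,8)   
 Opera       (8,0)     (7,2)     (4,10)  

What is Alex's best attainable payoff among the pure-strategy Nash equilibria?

12

Both Cinema is a pure NE (Alex: 12 ≥ 10; Blair: 6 ≥ 4). Alex gets 12.
Both Football is a pure NE (Alex: 9 ≥ 7; Blair: 9 ≥ 8). Alex gets 9.
Every other cell has a profitable deviation for at least one player. Highest of {12, 9} is 12.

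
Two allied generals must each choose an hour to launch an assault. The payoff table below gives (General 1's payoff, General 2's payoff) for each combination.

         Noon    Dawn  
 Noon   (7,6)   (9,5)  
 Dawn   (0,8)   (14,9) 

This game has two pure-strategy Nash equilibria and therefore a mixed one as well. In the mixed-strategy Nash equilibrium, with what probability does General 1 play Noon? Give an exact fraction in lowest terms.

1/2

General 1's mix p on Noon must make General 2 indifferent between Noon and Dawn.
General 2's payoff from Noon: 6p + 8(1−p). From Dawn: 5p + 9(1−p).
Set equal: 1p = 1(1−p) → p = 1/2.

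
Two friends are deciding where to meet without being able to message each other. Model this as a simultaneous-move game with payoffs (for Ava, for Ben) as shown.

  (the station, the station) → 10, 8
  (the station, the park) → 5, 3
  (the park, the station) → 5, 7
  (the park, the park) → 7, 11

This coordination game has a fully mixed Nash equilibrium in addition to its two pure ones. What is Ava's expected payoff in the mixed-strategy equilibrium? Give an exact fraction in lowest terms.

45/7

Ben mixes with probability q on the station, chosen so Ava is indifferent: 10q + 5(1−q) = 5q + 7(1−q) gives q = 2/7.
Ava's expected payoff (from either row, since indifferent) is 10·2/7 + 5·5/7 = 45/7.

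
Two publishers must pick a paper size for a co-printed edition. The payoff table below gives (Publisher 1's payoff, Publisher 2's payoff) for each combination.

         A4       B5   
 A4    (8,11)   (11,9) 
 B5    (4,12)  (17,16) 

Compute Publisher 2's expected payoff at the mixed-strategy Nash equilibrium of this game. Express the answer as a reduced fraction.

Publisher 1 mixes with probability p on A4, chosen so Publisher 2 is indifferent: 11p + 12(1−p) = 9p + 16(1−p) gives p = 2/3.
Publisher 2's expected payoff is 11·2/3 + 12·1/3 = 34/3.

34/3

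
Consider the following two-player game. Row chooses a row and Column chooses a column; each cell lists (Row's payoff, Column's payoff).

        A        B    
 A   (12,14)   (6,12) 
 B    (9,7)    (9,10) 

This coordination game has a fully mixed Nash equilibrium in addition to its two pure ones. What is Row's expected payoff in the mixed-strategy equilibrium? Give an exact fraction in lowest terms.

9

Column mixes with probability q on A, chosen so Row is indifferent: 12q + 6(1−q) = 9q + 9(1−q) gives q = 1/2.
Row's expected payoff (from either row, since indifferent) is 12·1/2 + 6·1/2 = 9.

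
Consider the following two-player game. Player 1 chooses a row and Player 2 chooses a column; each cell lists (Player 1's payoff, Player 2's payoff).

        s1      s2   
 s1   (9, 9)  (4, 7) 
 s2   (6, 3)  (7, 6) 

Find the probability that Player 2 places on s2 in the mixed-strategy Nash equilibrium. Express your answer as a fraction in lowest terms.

Player 2's mix q on s1 must make Player 1 indifferent between s1 and s2.
Player 1's payoff from s1: 9q + 4(1−q). From s2: 6q + 7(1−q).
Set equal: 3q = 3(1−q) → q = 3/6 = 1/2.
Probability on s2 is 1 − 1/2 = 1/2.

1/2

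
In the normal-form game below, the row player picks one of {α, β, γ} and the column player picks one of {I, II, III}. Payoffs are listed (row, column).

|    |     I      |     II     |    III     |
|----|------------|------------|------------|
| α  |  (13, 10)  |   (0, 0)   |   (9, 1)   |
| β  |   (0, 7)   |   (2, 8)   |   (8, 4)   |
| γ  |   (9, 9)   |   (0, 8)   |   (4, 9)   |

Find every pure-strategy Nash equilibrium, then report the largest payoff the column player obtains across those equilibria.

10

(α, I) is a pure NE (the row player: 13 ≥ 9; the column player: 10 ≥ 1). The column player gets 10.
(β, II) is a pure NE (the row player: 2 ≥ 0; the column player: 8 ≥ 7). The column player gets 8.
Every other cell has a profitable deviation for at least one player. Highest of {10, 8} is 10.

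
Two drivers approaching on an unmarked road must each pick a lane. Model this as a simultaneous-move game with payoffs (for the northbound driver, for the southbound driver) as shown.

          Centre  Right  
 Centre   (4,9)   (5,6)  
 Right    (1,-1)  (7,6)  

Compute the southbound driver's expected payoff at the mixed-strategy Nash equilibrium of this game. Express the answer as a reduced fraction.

The northbound driver mixes with probability p on Centre, chosen so the southbound driver is indifferent: 9p + (-1)(1−p) = 6p + 6(1−p) gives p = 7/10.
The southbound driver's expected payoff is 9·7/10 + (-1)·3/10 = 6.

6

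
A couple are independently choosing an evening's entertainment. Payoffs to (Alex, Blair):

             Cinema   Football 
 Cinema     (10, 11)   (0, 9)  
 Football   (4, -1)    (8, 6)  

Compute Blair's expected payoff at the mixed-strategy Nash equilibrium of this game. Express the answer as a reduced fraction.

25/3

Alex mixes with probability p on Cinema, chosen so Blair is indifferent: 11p + (-1)(1−p) = 9p + 6(1−p) gives p = 7/9.
Blair's expected payoff is 11·7/9 + (-1)·2/9 = 25/3.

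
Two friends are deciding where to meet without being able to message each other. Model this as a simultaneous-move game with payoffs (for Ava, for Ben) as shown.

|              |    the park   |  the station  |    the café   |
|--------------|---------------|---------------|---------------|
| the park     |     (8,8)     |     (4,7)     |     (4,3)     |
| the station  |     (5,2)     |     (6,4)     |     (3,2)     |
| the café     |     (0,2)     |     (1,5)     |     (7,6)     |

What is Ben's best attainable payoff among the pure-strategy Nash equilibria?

Both the park is a pure NE (Ava: 8 ≥ 5; Ben: 8 ≥ 7). Ben gets 8.
Both the station is a pure NE (Ava: 6 ≥ 4; Ben: 4 ≥ 2). Ben gets 4.
Both the café is a pure NE (Ava: 7 ≥ 4; Ben: 6 ≥ 5). Ben gets 6.
Every other cell has a profitable deviation for at least one player. Highest of {8, 4, 6} is 8.

8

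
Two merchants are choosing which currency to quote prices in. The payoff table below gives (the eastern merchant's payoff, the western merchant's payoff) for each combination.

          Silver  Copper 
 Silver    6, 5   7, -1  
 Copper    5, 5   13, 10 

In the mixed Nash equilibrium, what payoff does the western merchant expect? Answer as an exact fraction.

The eastern merchant mixes with probability p on Silver, chosen so the western merchant is indifferent: 5p + 5(1−p) = (-1)p + 10(1−p) gives p = 5/11.
The western merchant's expected payoff is 5·5/11 + 5·6/11 = 5.

5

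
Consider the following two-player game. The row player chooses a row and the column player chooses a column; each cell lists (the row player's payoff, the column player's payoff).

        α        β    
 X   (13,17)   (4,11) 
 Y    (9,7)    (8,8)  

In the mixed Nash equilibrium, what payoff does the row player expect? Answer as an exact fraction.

17/2

The column player mixes with probability q on α, chosen so the row player is indifferent: 13q + 4(1−q) = 9q + 8(1−q) gives q = 1/2.
The row player's expected payoff (from either row, since indifferent) is 13·1/2 + 4·1/2 = 17/2.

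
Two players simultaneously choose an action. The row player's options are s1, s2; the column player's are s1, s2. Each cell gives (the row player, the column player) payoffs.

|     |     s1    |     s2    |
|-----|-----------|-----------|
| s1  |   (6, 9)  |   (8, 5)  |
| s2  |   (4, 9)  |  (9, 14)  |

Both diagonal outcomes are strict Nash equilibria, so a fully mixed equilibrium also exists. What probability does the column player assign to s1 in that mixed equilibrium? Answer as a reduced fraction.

The column player's mix q on s1 must make the row player indifferent between s1 and s2.
The row player's payoff from s1: 6q + 8(1−q). From s2: 4q + 9(1−q).
Set equal: 2q = 1(1−q) → q = 1/3.

1/3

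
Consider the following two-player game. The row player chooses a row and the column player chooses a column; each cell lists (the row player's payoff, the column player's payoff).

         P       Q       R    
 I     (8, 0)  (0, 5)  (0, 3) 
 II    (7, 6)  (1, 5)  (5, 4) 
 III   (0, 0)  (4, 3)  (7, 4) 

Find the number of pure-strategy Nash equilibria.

1

(III, R): the row player gets 7 (best alternative 5); the column player gets 4 (best alternative 3). Neither deviates — NE.
(II, Q) is not a NE: the row player would switch to III (4 > 1).
No other cell survives both best-response checks, so there is 1 pure NE.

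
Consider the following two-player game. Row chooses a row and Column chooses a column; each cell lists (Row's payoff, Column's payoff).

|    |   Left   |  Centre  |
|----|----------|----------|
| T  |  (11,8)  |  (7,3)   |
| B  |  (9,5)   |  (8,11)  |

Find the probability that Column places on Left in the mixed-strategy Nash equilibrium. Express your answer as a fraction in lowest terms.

Column's mix q on Left must make Row indifferent between T and B.
Row's payoff from T: 11q + 7(1−q). From B: 9q + 8(1−q).
Set equal: 2q = 1(1−q) → q = 1/3.

1/3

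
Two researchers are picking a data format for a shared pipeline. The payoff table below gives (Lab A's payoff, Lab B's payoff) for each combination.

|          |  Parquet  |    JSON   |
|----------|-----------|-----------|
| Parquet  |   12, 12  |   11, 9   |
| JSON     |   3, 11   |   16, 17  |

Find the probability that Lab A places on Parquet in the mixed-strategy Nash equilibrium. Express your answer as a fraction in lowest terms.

2/3

Lab A's mix p on Parquet must make Lab B indifferent between Parquet and JSON.
Lab B's payoff from Parquet: 12p + 11(1−p). From JSON: 9p + 17(1−p).
Set equal: 3p = 6(1−p) → p = 6/9 = 2/3.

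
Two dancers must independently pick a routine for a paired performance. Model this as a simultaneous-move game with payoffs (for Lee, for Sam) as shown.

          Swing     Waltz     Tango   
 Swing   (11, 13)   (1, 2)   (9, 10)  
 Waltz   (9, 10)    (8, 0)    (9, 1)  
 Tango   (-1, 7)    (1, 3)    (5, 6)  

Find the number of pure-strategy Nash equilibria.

Both Swing: Lee gets 11 (best alternative 9); Sam gets 13 (best alternative 10). Neither deviates — NE.
Both Waltz is not a NE: Sam would switch to Swing (10 > 0).
No other cell survives both best-response checks, so there is 1 pure NE.

1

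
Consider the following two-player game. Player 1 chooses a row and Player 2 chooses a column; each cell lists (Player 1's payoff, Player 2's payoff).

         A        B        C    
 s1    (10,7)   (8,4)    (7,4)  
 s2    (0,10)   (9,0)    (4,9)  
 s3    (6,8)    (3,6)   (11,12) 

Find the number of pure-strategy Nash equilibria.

2

(s1, A): Player 1 gets 10 (best alternative 6); Player 2 gets 7 (best alternative 4). Neither deviates — NE.
(s3, C): Player 1 gets 11 (best alternative 7); Player 2 gets 12 (best alternative 8). Neither deviates — NE.
(s2, B) is not a NE: Player 2 would switch to A (10 > 0).
No other cell survives both best-response checks, so there are 2 pure NE.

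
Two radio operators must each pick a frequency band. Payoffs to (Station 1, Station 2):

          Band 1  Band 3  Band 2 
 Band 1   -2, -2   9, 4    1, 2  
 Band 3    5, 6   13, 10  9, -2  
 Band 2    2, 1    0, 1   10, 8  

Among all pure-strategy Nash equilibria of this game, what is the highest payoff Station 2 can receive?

Both Band 3 is a pure NE (Station 1: 13 ≥ 9; Station 2: 10 ≥ 6). Station 2 gets 10.
Both Band 2 is a pure NE (Station 1: 10 ≥ 9; Station 2: 8 ≥ 1). Station 2 gets 8.
Every other cell has a profitable deviation for at least one player. Highest of {10, 8} is 10.

10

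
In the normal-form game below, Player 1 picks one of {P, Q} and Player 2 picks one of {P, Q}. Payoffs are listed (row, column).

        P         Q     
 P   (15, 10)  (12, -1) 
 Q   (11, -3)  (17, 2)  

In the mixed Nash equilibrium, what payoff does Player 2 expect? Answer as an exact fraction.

17/16

Player 1 mixes with probability p on P, chosen so Player 2 is indifferent: 10p + (-3)(1−p) = (-1)p + 2(1−p) gives p = 5/16.
Player 2's expected payoff is 10·5/16 + (-3)·11/16 = 17/16.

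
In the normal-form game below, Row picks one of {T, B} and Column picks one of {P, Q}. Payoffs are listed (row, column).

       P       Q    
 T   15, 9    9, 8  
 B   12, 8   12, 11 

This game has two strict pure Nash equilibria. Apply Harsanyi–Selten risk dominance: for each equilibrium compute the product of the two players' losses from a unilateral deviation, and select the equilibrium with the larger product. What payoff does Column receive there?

At (T, P): Row loses 15 − 12 = 3 by deviating; Column loses 9 − 8 = 1. Product = 3·1 = 3.
At (B, Q): Row loses 12 − 9 = 3 by deviating; Column loses 11 − 8 = 3. Product = 3·3 = 9.
9 > 3, so (B, Q) is risk-dominant. Column's payoff there is 11.

11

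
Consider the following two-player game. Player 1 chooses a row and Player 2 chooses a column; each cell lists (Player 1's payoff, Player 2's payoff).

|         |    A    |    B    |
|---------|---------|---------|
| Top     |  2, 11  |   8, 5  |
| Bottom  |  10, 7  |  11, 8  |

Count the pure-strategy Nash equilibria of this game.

(Bottom, B): Player 1 gets 11 (best alternative 8); Player 2 gets 8 (best alternative 7). Neither deviates — NE.
(Top, A) is not a NE: Player 1 would switch to Bottom (10 > 2).
No other cell survives both best-response checks, so there is 1 pure NE.

1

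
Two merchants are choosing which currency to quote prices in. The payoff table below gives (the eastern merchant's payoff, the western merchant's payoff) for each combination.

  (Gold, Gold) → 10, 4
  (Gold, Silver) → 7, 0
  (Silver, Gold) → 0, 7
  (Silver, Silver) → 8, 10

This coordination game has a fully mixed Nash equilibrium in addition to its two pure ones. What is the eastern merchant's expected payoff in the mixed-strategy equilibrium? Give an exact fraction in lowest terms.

The western merchant mixes with probability q on Gold, chosen so the eastern merchant is indifferent: 10q + 7(1−q) = 0q + 8(1−q) gives q = 1/11.
The eastern merchant's expected payoff (from either row, since indifferent) is 10·1/11 + 7·10/11 = 80/11.

80/11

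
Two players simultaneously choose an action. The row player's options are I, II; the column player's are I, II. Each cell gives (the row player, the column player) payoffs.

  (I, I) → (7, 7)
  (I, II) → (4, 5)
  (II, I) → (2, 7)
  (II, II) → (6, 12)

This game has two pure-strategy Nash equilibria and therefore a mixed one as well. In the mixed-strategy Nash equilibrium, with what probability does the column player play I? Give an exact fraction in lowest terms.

The column player's mix q on I must make the row player indifferent between I and II.
The row player's payoff from I: 7q + 4(1−q). From II: 2q + 6(1−q).
Set equal: 5q = 2(1−q) → q = 2/7.

2/7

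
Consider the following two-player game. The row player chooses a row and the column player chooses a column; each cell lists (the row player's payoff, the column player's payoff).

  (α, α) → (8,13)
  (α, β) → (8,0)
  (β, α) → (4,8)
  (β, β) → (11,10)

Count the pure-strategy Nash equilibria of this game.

Both α: the row player gets 8 (best alternative 4); the column player gets 13 (best alternative 0). Neither deviates — NE.
Both β: the row player gets 11 (best alternative 8); the column player gets 10 (best alternative 8). Neither deviates — NE.
(β, α) is not a NE: the row player would switch to α (8 > 4).
No other cell survives both best-response checks, so there are 2 pure NE.

2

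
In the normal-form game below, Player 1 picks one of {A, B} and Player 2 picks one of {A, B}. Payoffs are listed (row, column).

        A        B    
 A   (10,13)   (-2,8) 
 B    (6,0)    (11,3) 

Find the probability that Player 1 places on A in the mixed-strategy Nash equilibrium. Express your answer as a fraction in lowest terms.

Player 1's mix p on A must make Player 2 indifferent between A and B.
Player 2's payoff from A: 13p + 0(1−p). From B: 8p + 3(1−p).
Set equal: 5p = 3(1−p) → p = 3/8.

3/8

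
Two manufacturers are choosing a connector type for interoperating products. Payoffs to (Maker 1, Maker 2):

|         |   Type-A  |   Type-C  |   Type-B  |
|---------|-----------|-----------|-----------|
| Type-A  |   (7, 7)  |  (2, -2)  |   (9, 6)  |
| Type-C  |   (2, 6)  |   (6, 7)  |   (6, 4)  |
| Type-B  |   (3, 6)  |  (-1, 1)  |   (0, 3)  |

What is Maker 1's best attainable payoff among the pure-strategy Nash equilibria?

Both Type-A is a pure NE (Maker 1: 7 ≥ 3; Maker 2: 7 ≥ 6). Maker 1 gets 7.
Both Type-C is a pure NE (Maker 1: 6 ≥ 2; Maker 2: 7 ≥ 6). Maker 1 gets 6.
Every other cell has a profitable deviation for at least one player. Highest of {7, 6} is 7.

7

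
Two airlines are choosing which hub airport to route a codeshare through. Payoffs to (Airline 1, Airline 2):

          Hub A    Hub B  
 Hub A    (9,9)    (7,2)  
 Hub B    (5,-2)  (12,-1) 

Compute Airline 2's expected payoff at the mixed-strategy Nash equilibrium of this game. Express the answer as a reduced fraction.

-5/8

Airline 1 mixes with probability p on Hub A, chosen so Airline 2 is indifferent: 9p + (-2)(1−p) = 2p + (-1)(1−p) gives p = 1/8.
Airline 2's expected payoff is 9·1/8 + (-2)·7/8 = -5/8.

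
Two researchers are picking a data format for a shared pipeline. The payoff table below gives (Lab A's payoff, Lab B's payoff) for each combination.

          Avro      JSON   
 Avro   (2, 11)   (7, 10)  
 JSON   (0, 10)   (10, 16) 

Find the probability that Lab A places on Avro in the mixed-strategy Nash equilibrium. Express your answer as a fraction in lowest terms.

6/7

Lab A's mix p on Avro must make Lab B indifferent between Avro and JSON.
Lab B's payoff from Avro: 11p + 10(1−p). From JSON: 10p + 16(1−p).
Set equal: 1p = 6(1−p) → p = 6/7.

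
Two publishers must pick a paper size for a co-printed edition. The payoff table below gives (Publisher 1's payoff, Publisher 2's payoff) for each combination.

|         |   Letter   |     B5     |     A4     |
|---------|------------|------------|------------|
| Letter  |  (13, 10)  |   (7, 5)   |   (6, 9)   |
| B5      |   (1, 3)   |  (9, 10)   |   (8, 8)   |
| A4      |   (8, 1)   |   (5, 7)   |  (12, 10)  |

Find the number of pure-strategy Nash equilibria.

3

Both Letter: Publisher 1 gets 13 (best alternative 8); Publisher 2 gets 10 (best alternative 9). Neither deviates — NE.
Both B5: Publisher 1 gets 9 (best alternative 7); Publisher 2 gets 10 (best alternative 8). Neither deviates — NE.
Both A4: Publisher 1 gets 12 (best alternative 8); Publisher 2 gets 10 (best alternative 7). Neither deviates — NE.
(B5, Letter) is not a NE: Publisher 1 would switch to Letter (13 > 1).
No other cell survives both best-response checks, so there are 3 pure NE.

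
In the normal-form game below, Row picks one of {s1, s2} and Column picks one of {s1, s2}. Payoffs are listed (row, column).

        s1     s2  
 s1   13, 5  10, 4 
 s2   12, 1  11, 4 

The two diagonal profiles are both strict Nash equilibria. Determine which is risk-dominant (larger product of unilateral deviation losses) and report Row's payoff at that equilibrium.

11

At both s1: Row loses 13 − 12 = 1 by deviating; Column loses 5 − 4 = 1. Product = 1·1 = 1.
At both s2: Row loses 11 − 10 = 1 by deviating; Column loses 4 − 1 = 3. Product = 1·3 = 3.
3 > 1, so both s2 is risk-dominant. Row's payoff there is 11.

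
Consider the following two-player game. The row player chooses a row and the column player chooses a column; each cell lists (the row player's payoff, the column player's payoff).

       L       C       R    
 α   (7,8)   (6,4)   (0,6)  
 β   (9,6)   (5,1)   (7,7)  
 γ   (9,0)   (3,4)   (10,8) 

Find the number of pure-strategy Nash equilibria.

(γ, R): the row player gets 10 (best alternative 7); the column player gets 8 (best alternative 4). Neither deviates — NE.
(α, L) is not a NE: the row player would switch to β (9 > 7).
No other cell survives both best-response checks, so there is 1 pure NE.

1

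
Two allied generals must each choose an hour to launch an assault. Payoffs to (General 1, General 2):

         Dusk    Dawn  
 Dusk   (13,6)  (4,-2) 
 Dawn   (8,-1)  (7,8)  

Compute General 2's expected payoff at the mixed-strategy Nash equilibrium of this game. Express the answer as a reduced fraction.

General 1 mixes with probability p on Dusk, chosen so General 2 is indifferent: 6p + (-1)(1−p) = (-2)p + 8(1−p) gives p = 9/17.
General 2's expected payoff is 6·9/17 + (-1)·8/17 = 46/17.

46/17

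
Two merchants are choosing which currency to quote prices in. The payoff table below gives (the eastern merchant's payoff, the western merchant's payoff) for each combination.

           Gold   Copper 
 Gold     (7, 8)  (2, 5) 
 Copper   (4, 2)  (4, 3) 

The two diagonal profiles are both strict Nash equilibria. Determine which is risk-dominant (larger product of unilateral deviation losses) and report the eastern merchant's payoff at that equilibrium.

At both Gold: the eastern merchant loses 7 − 4 = 3 by deviating; the western merchant loses 8 − 5 = 3. Product = 3·3 = 9.
At both Copper: the eastern merchant loses 4 − 2 = 2 by deviating; the western merchant loses 3 − 2 = 1. Product = 2·1 = 2.
9 > 2, so both Gold is risk-dominant. The eastern merchant's payoff there is 7.

7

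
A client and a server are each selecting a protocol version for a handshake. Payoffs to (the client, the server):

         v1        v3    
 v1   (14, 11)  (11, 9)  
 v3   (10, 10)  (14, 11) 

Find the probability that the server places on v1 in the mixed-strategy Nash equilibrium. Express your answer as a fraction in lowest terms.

The server's mix q on v1 must make the client indifferent between v1 and v3.
The client's payoff from v1: 14q + 11(1−q). From v3: 10q + 14(1−q).
Set equal: 4q = 3(1−q) → q = 3/7.

3/7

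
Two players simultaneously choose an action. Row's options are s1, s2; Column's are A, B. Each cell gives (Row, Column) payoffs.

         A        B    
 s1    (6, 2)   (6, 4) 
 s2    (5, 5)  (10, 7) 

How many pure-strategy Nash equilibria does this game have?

1

(s2, B): Row gets 10 (best alternative 6); Column gets 7 (best alternative 5). Neither deviates — NE.
(s1, A) is not a NE: Column would switch to B (4 > 2).
No other cell survives both best-response checks, so there is 1 pure NE.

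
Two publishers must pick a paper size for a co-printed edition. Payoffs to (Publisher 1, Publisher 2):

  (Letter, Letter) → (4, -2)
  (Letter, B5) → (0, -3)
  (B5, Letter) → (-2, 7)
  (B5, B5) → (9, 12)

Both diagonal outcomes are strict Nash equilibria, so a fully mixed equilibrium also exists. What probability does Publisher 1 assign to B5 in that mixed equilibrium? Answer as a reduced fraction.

Publisher 1's mix p on Letter must make Publisher 2 indifferent between Letter and B5.
Publisher 2's payoff from Letter: (-2)p + 7(1−p). From B5: (-3)p + 12(1−p).
Set equal: 1p = 5(1−p) → p = 5/6.
Probability on B5 is 1 − 5/6 = 1/6.

1/6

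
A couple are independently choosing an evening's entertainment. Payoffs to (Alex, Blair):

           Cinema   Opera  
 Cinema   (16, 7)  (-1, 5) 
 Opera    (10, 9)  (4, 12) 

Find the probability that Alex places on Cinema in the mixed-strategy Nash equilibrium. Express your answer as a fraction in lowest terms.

3/5

Alex's mix p on Cinema must make Blair indifferent between Cinema and Opera.
Blair's payoff from Cinema: 7p + 9(1−p). From Opera: 5p + 12(1−p).
Set equal: 2p = 3(1−p) → p = 3/5.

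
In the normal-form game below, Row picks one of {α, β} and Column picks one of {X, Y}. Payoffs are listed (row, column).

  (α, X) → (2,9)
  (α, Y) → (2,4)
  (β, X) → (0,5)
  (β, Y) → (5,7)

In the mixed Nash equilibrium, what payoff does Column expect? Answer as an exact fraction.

43/7

Row mixes with probability p on α, chosen so Column is indifferent: 9p + 5(1−p) = 4p + 7(1−p) gives p = 2/7.
Column's expected payoff is 9·2/7 + 5·5/7 = 43/7.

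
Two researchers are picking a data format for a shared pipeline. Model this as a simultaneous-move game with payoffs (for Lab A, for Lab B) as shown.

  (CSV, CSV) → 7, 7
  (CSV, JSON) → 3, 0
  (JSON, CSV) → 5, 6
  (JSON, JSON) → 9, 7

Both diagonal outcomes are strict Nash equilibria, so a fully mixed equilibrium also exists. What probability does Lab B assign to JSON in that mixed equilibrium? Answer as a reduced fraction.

Lab B's mix q on CSV must make Lab A indifferent between CSV and JSON.
Lab A's payoff from CSV: 7q + 3(1−q). From JSON: 5q + 9(1−q).
Set equal: 2q = 6(1−q) → q = 6/8 = 3/4.
Probability on JSON is 1 − 3/4 = 1/4.

1/4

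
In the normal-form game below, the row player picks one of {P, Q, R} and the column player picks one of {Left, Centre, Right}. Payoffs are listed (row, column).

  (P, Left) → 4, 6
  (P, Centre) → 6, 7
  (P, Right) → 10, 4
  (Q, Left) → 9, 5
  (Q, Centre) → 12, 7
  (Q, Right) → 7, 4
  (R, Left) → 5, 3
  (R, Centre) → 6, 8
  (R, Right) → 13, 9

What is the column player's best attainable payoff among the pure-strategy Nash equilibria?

(Q, Centre) is a pure NE (the row player: 12 ≥ 6; the column player: 7 ≥ 5). The column player gets 7.
(R, Right) is a pure NE (the row player: 13 ≥ 10; the column player: 9 ≥ 8). The column player gets 9.
Every other cell has a profitable deviation for at least one player. Highest of {7, 9} is 9.

9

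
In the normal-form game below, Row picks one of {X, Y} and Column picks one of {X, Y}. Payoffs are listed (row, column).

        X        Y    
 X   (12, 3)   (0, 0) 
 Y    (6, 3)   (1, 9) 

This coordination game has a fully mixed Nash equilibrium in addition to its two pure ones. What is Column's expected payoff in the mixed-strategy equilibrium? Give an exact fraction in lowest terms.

Row mixes with probability p on X, chosen so Column is indifferent: 3p + 3(1−p) = 0p + 9(1−p) gives p = 2/3.
Column's expected payoff is 3·2/3 + 3·1/3 = 3.

3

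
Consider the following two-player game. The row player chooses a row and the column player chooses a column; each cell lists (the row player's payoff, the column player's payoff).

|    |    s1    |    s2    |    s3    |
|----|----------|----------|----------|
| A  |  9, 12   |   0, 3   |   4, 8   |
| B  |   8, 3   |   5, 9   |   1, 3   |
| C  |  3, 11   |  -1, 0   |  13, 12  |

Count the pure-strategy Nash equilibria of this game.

(A, s1): the row player gets 9 (best alternative 8); the column player gets 12 (best alternative 8). Neither deviates — NE.
(B, s2): the row player gets 5 (best alternative 0); the column player gets 9 (best alternative 3). Neither deviates — NE.
(C, s3): the row player gets 13 (best alternative 4); the column player gets 12 (best alternative 11). Neither deviates — NE.
(C, s1) is not a NE: the row player would switch to A (9 > 3).
No other cell survives both best-response checks, so there are 3 pure NE.

3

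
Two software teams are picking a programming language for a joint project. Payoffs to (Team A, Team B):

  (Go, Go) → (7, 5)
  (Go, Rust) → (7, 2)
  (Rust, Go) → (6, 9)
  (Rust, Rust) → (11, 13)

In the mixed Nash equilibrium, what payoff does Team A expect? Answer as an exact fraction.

Team B mixes with probability q on Go, chosen so Team A is indifferent: 7q + 7(1−q) = 6q + 11(1−q) gives q = 4/5.
Team A's expected payoff (from either row, since indifferent) is 7·4/5 + 7·1/5 = 7.

7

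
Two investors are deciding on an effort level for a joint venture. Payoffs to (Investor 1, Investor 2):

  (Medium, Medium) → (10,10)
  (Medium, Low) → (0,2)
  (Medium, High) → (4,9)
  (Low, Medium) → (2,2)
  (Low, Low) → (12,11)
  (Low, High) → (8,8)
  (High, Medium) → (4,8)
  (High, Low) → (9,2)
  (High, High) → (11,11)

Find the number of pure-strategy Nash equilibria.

Both Medium: Investor 1 gets 10 (best alternative 4); Investor 2 gets 10 (best alternative 9). Neither deviates — NE.
Both Low: Investor 1 gets 12 (best alternative 9); Investor 2 gets 11 (best alternative 8). Neither deviates — NE.
Both High: Investor 1 gets 11 (best alternative 8); Investor 2 gets 11 (best alternative 8). Neither deviates — NE.
(High, Low) is not a NE: Investor 1 would switch to Low (12 > 9).
No other cell survives both best-response checks, so there are 3 pure NE.

3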